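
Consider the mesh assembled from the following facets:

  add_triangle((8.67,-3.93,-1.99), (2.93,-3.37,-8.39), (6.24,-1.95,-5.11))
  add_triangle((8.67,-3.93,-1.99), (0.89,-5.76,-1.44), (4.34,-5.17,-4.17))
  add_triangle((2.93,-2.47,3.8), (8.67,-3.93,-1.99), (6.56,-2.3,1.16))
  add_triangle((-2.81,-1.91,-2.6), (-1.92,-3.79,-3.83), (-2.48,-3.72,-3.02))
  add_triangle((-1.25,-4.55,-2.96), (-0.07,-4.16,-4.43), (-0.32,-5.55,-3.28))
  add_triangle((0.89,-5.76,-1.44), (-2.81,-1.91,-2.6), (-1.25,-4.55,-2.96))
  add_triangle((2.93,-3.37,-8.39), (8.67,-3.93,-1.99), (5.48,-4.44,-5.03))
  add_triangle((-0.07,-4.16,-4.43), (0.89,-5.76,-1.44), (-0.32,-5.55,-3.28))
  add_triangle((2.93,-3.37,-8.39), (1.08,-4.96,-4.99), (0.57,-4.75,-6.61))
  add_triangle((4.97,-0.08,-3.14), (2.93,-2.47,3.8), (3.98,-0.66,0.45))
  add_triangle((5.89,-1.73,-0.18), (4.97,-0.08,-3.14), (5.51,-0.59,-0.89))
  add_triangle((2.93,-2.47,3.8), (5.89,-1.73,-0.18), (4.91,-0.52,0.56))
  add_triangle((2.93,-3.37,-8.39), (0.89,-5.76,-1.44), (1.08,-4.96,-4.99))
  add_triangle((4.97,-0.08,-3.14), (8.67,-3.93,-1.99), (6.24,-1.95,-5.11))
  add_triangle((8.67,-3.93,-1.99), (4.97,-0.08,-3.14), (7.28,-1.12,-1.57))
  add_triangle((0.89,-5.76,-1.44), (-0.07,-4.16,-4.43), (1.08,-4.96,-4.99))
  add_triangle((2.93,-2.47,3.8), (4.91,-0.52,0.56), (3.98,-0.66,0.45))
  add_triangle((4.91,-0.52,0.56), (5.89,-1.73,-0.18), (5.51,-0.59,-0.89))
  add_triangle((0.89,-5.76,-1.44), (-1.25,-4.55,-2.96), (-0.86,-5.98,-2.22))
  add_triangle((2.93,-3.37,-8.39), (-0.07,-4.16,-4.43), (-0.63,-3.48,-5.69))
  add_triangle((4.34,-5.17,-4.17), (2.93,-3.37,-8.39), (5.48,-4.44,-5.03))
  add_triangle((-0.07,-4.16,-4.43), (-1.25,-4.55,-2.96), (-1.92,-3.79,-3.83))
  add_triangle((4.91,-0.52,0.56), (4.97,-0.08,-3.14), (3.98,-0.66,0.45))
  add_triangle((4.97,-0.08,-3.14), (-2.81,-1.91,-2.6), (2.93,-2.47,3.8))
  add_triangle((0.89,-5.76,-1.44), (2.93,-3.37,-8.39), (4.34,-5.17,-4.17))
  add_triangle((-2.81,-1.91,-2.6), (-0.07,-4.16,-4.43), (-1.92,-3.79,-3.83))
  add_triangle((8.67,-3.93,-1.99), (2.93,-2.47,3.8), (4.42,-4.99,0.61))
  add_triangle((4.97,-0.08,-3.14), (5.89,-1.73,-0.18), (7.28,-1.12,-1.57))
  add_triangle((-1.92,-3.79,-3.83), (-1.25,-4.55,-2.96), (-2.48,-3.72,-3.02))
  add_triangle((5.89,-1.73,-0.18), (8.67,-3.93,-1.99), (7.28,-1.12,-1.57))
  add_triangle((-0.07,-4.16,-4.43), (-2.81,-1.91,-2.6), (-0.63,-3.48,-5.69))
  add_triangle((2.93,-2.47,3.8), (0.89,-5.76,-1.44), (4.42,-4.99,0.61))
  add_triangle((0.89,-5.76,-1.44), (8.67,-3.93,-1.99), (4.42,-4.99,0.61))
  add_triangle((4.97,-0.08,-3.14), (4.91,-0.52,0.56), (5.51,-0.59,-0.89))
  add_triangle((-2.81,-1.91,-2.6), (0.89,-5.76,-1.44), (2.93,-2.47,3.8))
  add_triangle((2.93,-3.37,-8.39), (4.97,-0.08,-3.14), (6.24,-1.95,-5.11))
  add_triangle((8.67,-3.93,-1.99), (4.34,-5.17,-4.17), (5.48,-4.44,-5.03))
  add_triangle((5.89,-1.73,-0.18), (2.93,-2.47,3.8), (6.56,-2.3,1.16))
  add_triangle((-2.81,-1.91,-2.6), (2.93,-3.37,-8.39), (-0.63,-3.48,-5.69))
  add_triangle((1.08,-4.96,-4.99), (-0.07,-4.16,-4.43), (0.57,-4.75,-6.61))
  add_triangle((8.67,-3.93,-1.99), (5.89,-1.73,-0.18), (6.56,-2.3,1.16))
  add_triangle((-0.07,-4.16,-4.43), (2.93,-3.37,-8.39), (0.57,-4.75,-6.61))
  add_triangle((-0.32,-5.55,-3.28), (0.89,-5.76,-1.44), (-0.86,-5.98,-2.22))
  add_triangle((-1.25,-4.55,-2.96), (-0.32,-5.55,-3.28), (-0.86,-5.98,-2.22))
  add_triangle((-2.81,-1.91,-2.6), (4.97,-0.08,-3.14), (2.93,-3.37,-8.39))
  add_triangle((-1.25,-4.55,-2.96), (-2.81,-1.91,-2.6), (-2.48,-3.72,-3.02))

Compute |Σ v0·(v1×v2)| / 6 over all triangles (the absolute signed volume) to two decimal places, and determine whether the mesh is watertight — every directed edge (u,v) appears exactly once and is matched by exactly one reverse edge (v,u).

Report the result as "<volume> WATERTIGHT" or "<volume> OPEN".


Per-triangle v0·(v1×v2)/6:
  t1: +20.6482
  t2: +18.8476
  t3: +8.7515
  t4: +1.1123
  t5: +1.8437
  t6: +1.4532
  t7: +10.6829
  t8: +2.5373
  t9: +5.2436
  t10: -3.1600
  t11: +2.0392
  t12: +4.6428
  t13: +6.4011
  t14: +9.0093
  t15: +6.6146
  t16: +3.5866
  t17: -0.6834
  t18: +1.3701
  t19: -1.7620
  t20: +6.0110
  t21: +8.4402
  t22: +2.2588
  t23: -0.7249
  t24: -17.9334
  t25: +19.0024
  t26: +1.1252
  t27: +16.6205
  t28: -1.1617
  t29: +1.1088
  t30: +3.5544
  t31: +3.5971
  t32: +10.9304
  t33: +17.9068
  t34: +0.5742
  t35: +7.9757
  t36: +6.8041
  t37: +8.4869
  t38: -0.7244
  t39: +3.0423
  t40: +1.3833
  t41: +2.4797
  t42: -1.0497
  t43: +2.4216
  t44: +1.3297
  t45: +1.4525
  t46: -0.4612
Σ = +203.6287 → |volume| = 203.63

Directed edges: 138 total, each appears once with its reverse present → watertight.

203.63 WATERTIGHT


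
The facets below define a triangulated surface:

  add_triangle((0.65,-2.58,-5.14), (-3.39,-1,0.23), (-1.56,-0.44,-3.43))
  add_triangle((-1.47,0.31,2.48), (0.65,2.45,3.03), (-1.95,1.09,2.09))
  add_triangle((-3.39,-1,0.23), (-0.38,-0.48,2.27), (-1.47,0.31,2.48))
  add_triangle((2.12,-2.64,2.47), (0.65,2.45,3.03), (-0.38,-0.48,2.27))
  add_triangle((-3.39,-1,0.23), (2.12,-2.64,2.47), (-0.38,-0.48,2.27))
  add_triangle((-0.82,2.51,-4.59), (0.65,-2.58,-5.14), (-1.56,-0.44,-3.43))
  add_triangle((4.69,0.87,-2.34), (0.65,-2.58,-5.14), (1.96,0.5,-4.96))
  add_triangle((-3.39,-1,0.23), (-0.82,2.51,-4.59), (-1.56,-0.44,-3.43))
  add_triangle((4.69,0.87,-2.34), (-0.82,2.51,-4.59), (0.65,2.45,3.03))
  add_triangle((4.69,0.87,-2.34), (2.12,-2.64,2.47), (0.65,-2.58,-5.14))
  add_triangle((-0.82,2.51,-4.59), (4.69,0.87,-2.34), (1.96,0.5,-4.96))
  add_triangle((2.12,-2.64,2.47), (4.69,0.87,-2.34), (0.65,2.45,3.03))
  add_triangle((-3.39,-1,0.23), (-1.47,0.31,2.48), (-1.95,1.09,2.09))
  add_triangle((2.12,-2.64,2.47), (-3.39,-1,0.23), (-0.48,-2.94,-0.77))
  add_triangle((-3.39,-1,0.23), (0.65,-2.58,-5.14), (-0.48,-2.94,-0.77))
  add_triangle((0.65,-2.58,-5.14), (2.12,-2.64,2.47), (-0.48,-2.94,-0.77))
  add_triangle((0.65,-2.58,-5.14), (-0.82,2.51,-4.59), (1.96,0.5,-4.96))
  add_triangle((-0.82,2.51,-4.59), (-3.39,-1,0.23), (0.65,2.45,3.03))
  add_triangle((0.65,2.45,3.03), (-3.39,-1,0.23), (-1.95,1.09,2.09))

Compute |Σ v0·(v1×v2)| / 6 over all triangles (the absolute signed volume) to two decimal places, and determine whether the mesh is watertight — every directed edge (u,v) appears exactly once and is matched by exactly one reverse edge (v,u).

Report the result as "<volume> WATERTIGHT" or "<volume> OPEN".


Per-triangle v0·(v1×v2)/6:
  t1: +5.5953
  t2: +1.4467
  t3: +1.4377
  t4: +3.8896
  t5: +3.5971
  t6: +6.6845
  t7: +8.9195
  t8: +5.4446
  t9: +16.0825
  t10: +18.8649
  t11: +7.7532
  t12: +14.3765
  t13: +1.4169
  t14: +5.6134
  t15: +6.8003
  t16: +7.2398
  t17: +9.0830
  t18: +10.7071
  t19: -0.3944
Σ = +134.5582 → |volume| = 134.56

Directed edges: 57 total; 3 unmatched, e.g. (-1.47,0.31,2.48)→(0.65,2.45,3.03) → open.

134.56 OPEN


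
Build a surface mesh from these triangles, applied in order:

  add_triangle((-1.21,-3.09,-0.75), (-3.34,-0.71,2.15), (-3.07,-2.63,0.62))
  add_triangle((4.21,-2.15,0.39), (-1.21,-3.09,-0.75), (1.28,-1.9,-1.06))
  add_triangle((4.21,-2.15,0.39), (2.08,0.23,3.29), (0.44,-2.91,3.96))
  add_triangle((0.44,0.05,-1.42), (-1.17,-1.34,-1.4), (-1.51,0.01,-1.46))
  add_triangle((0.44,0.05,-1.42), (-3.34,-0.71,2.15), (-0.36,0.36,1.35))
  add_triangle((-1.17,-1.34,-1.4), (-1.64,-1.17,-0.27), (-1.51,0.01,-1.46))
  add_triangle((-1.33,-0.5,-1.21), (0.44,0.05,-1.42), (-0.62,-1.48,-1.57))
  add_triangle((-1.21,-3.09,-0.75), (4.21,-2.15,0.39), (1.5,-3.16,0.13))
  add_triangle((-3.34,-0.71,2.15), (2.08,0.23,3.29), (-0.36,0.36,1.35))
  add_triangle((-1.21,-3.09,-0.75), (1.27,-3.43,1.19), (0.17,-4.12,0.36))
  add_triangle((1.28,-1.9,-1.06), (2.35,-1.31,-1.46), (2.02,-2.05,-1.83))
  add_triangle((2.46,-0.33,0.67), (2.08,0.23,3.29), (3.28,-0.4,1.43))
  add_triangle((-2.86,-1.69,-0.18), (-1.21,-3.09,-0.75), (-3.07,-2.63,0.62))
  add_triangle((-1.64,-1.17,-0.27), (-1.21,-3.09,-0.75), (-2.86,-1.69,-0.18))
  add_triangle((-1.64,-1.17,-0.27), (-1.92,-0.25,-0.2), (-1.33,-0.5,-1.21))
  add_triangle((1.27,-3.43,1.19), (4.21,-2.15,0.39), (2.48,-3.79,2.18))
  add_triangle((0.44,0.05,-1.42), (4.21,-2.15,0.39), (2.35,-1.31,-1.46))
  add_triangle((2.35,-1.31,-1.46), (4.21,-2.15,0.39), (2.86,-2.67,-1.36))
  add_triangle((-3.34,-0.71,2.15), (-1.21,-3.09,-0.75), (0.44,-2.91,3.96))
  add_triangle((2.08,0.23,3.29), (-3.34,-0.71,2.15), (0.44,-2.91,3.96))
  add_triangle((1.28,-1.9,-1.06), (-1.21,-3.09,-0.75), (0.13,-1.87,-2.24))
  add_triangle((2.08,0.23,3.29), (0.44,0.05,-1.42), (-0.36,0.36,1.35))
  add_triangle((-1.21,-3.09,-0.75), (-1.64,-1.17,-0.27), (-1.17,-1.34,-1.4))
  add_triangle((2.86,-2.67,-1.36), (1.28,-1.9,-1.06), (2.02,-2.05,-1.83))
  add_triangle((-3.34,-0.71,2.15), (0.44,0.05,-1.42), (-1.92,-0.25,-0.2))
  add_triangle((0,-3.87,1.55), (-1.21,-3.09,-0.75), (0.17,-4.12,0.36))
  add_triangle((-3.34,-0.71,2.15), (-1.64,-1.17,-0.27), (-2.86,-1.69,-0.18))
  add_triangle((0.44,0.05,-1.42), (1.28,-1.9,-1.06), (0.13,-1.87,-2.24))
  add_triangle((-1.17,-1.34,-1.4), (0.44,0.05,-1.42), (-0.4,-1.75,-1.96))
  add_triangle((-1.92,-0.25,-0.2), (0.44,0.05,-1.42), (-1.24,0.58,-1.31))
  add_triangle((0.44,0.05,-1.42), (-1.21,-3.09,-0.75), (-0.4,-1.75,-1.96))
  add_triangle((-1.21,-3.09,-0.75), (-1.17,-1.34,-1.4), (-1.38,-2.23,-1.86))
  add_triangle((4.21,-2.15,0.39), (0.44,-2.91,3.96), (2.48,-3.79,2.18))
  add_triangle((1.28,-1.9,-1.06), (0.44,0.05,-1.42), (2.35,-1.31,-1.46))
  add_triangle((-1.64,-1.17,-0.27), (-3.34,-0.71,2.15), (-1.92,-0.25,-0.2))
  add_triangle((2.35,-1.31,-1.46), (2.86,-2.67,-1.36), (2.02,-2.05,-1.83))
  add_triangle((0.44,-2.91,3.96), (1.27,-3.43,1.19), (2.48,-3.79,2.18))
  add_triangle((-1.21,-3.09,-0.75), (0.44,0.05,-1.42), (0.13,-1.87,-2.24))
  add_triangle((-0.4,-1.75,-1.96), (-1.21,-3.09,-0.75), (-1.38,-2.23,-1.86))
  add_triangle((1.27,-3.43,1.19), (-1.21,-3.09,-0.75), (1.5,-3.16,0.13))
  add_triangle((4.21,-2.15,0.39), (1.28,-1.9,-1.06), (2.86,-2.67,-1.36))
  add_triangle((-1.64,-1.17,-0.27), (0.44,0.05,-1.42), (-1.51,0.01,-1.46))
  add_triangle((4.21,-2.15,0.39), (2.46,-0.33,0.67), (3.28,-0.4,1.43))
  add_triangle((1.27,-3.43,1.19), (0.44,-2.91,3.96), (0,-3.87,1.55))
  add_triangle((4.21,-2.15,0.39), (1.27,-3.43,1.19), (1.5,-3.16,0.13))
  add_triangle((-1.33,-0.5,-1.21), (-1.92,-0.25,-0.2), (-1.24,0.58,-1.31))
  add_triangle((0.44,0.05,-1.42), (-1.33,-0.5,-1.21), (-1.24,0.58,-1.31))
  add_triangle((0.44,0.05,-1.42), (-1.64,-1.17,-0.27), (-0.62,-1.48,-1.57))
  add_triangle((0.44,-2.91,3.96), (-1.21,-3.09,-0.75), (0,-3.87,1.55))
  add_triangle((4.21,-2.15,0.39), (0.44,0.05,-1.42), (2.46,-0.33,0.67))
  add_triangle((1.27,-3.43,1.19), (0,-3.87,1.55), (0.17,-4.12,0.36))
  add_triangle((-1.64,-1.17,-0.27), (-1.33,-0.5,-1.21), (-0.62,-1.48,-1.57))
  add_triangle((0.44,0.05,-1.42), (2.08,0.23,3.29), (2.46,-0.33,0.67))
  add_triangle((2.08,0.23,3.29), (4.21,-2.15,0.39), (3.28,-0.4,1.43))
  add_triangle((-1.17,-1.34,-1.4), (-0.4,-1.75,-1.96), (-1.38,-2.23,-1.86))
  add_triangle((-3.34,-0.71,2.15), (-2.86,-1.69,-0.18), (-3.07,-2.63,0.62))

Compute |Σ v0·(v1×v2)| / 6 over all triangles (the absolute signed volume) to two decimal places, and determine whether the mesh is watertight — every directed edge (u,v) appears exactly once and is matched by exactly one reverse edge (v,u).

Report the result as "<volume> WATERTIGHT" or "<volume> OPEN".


Per-triangle v0·(v1×v2)/6:
  t1: +0.4557
  t2: +2.5085
  t3: +9.3896
  t4: +0.6295
  t5: +0.2491
  t6: +0.5261
  t7: +0.4774
  t8: +1.0482
  t9: +1.2569
  t10: -0.0273
  t11: -0.1714
  t12: +0.0673
  t13: +1.1827
  t14: +0.1243
  t15: +0.3176
  t16: +1.9074
  t17: +0.4360
  t18: +1.2984
  t19: +9.2475
  t20: +7.2383
  t21: +1.5959
  t22: +0.2942
  t23: +0.6588
  t24: +0.2569
  t25: -0.1349
  t26: +1.2248
  t27: -0.1256
  t28: +0.6975
  t29: +0.3592
  t30: -0.3505
  t31: +0.1220
  t32: +0.1577
  t33: +3.2650
  t34: +0.5635
  t35: +0.7733
  t36: +0.3931
  t37: +2.1313
  t38: +0.2492
  t39: +0.5944
  t40: +1.6441
  t41: +0.4209
  t42: -0.5309
  t43: +0.3364
  t44: +2.3413
  t45: +1.8188
  t46: +0.3777
  t47: +0.4268
  t48: -0.3174
  t49: +1.6169
  t50: +1.0346
  t51: +1.0367
  t52: +0.4612
  t53: +0.4431
  t54: +1.7500
  t55: +0.1350
  t56: +1.4078
Σ = +65.2905 → |volume| = 65.29

Directed edges: 168 total, each appears once with its reverse present → watertight.

65.29 WATERTIGHT


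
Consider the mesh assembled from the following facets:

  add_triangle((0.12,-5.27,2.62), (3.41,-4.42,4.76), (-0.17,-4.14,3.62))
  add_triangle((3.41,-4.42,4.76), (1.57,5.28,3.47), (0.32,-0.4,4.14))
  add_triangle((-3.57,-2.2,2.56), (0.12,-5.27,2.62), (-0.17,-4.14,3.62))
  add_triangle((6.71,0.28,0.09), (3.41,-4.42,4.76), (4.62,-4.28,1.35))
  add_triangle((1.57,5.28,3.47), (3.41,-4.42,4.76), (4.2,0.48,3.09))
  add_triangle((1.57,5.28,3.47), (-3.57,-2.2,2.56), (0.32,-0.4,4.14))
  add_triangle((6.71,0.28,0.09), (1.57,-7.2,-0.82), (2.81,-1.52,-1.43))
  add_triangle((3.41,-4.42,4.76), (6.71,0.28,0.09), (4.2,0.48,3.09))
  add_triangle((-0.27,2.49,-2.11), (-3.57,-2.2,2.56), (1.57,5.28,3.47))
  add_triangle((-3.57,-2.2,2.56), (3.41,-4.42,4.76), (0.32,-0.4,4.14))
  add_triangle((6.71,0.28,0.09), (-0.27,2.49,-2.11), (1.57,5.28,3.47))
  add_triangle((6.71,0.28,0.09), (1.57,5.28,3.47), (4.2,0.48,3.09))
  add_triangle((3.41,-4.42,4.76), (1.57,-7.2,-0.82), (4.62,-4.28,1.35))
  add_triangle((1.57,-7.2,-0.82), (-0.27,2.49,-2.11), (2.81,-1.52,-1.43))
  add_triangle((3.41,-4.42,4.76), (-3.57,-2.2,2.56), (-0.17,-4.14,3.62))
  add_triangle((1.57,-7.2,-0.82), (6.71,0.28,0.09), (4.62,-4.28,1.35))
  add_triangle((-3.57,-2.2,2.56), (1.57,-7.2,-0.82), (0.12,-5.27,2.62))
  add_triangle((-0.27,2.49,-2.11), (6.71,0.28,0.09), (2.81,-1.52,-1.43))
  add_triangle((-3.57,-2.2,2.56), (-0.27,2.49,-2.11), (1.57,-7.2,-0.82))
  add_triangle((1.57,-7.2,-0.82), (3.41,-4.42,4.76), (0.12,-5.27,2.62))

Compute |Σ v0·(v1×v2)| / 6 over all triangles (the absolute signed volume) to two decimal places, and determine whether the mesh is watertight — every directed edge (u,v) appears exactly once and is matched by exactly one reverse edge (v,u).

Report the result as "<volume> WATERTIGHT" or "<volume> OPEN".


Per-triangle v0·(v1×v2)/6:
  t1: +5.1345
  t2: +15.3437
  t3: +4.6256
  t4: +17.0093
  t5: +15.8316
  t6: +12.8448
  t7: +10.3854
  t8: +17.0849
  t9: +13.1749
  t10: +14.3943
  t11: +21.9310
  t12: +16.5155
  t13: +17.8919
  t14: +6.7075
  t15: +3.7262
  t16: +14.6726
  t17: +12.1781
  t18: +7.9623
  t19: +10.7114
  t20: +15.9529
Σ = +254.0783 → |volume| = 254.08

Directed edges: 60 total, each appears once with its reverse present → watertight.

254.08 WATERTIGHT


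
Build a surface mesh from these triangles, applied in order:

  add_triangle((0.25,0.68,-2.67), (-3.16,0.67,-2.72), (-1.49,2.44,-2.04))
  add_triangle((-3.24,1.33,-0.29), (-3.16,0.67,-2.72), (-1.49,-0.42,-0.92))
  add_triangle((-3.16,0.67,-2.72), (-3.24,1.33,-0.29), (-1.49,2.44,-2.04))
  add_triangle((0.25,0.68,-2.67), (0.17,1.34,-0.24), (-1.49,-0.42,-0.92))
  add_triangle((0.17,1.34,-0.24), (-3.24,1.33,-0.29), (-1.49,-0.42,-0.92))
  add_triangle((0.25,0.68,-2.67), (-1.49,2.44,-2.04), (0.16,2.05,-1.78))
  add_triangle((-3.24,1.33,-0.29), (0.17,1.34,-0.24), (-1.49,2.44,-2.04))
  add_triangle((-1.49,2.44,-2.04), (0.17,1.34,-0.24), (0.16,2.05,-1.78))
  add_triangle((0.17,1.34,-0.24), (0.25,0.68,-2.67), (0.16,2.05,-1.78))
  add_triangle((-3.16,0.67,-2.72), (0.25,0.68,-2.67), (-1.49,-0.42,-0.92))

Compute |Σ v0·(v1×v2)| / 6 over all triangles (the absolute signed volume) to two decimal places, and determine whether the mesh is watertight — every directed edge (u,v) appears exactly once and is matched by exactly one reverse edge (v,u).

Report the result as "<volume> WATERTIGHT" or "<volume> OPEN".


9.49 WATERTIGHT

Per-triangle v0·(v1×v2)/6:
  t1: +2.9352
  t2: +1.0913
  t3: +3.0520
  t4: -0.8540
  t5: -0.7410
  t6: +1.1887
  t7: +1.1995
  t8: +0.5320
  t9: +0.1086
  t10: +0.9783
Σ = +9.4905 → |volume| = 9.49

Directed edges: 30 total, each appears once with its reverse present → watertight.


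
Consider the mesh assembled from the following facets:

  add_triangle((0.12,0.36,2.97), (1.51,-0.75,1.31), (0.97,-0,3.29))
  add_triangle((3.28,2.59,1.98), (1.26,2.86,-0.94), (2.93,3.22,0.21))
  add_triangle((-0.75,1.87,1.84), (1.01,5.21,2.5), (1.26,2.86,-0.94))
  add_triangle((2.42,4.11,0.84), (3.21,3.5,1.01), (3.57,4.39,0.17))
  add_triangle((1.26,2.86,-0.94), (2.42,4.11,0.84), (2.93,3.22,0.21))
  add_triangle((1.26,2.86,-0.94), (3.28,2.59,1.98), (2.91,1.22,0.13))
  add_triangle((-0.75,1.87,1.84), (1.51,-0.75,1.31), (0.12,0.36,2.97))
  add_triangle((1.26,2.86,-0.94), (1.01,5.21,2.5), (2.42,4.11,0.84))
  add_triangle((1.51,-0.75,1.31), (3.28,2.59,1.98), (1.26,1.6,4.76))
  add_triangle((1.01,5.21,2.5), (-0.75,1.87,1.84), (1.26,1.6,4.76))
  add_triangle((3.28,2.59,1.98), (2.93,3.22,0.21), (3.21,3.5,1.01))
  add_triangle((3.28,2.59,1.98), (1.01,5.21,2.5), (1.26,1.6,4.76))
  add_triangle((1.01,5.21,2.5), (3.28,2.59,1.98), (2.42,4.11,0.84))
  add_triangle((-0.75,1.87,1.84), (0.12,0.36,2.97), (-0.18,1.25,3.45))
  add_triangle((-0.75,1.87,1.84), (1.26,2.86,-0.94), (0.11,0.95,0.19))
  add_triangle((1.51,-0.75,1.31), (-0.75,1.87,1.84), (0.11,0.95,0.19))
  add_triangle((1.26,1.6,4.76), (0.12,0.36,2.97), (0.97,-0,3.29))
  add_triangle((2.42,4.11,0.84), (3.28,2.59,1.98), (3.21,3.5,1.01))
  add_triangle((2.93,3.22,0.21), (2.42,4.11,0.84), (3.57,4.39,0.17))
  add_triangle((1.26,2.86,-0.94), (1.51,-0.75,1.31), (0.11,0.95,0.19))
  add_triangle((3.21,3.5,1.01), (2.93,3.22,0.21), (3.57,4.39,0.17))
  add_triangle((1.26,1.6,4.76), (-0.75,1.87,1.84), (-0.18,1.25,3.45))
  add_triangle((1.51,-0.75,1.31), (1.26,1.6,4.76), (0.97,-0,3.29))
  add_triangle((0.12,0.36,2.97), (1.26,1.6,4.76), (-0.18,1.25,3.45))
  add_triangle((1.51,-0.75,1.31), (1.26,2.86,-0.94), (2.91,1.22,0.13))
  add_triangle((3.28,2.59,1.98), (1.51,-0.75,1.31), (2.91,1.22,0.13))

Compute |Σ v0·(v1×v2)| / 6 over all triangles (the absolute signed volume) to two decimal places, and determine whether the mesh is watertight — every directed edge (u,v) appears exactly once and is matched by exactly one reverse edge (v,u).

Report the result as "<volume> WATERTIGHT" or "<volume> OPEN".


33.56 WATERTIGHT

Per-triangle v0·(v1×v2)/6:
  t1: +0.0889
  t2: -0.7466
  t3: +1.6563
  t4: +0.7713
  t5: +1.2100
  t6: +2.6605
  t7: -0.8170
  t8: +2.5657
  t9: +4.3784
  t10: +4.6341
  t11: +0.3628
  t12: +9.0219
  t13: +3.7701
  t14: +0.0790
  t15: -0.0158
  t16: -0.5941
  t17: +0.6347
  t18: +0.7877
  t19: -0.2127
  t20: -0.5970
  t21: +0.1766
  t22: +0.9968
  t23: +0.9269
  t24: +0.6014
  t25: -0.7369
  t26: +1.9620
Σ = +33.5649 → |volume| = 33.56

Directed edges: 78 total, each appears once with its reverse present → watertight.


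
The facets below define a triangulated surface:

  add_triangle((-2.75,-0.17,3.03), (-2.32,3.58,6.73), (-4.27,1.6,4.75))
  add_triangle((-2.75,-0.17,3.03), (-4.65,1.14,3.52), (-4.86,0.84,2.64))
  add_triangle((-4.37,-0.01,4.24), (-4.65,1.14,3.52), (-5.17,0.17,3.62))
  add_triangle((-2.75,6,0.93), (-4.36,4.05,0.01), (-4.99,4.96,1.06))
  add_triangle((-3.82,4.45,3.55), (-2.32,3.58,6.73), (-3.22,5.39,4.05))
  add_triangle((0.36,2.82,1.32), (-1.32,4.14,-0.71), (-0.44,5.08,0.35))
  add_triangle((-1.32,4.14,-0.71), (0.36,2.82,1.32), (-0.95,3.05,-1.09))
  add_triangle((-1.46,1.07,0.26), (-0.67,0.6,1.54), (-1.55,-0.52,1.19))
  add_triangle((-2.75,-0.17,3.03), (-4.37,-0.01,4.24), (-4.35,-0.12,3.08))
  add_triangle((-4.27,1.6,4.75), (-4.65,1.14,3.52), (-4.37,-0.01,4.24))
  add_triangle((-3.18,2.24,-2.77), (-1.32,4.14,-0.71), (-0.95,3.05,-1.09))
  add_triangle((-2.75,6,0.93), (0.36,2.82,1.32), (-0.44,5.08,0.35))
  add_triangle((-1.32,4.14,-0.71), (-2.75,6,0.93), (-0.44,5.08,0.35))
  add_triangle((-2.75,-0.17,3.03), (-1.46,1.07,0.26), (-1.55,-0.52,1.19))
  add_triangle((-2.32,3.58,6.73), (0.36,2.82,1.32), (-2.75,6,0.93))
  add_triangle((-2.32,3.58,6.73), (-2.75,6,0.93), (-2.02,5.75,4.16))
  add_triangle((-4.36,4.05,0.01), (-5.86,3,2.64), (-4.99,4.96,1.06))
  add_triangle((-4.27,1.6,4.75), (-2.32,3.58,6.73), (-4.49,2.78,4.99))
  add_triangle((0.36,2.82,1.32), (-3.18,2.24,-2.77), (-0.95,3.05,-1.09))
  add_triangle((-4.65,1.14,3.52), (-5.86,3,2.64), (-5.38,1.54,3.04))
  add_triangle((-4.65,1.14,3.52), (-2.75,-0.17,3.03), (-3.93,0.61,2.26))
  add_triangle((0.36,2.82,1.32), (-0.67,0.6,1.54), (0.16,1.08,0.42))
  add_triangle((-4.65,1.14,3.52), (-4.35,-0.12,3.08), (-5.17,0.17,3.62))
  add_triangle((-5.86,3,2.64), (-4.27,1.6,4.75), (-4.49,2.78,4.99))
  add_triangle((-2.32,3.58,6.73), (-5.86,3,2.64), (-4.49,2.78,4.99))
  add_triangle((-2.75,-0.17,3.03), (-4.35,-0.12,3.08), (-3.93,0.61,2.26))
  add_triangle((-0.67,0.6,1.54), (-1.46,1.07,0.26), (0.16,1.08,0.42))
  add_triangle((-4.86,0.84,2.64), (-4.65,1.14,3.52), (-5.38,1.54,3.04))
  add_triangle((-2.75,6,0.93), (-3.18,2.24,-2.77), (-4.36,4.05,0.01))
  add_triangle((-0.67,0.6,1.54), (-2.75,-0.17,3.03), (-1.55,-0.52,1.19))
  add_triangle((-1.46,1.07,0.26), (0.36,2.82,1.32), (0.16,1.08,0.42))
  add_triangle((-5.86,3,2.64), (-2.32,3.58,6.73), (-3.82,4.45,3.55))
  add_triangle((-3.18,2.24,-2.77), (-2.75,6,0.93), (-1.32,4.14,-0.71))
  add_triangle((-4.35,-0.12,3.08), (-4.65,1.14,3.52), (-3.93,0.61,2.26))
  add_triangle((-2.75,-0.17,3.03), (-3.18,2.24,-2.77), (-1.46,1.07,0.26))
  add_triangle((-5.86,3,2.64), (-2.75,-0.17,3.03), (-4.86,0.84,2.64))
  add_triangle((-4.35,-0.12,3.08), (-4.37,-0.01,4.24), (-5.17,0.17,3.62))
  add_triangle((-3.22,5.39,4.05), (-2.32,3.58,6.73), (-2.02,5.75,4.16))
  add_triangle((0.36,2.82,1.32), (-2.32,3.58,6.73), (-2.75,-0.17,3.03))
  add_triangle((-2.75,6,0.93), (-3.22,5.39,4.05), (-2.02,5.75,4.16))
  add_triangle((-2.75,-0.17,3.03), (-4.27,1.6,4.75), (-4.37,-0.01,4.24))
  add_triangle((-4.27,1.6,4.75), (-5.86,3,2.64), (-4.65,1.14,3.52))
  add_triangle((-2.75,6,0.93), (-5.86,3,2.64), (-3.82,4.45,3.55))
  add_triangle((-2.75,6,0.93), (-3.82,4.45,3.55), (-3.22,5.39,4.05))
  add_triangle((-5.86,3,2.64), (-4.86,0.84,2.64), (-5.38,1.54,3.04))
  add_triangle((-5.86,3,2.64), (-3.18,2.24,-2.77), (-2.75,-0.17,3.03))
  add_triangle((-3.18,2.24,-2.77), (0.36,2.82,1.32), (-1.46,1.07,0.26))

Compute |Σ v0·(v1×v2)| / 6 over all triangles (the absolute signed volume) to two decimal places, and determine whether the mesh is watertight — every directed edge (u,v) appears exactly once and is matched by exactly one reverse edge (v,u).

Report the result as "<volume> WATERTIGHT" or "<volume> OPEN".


Per-triangle v0·(v1×v2)/6:
  t1: +3.4885
  t2: +0.9381
  t3: +1.0388
  t4: +2.4073
  t5: +4.1820
  t6: -0.4072
  t7: +0.5205
  t8: -0.5967
  t9: +0.1650
  t10: +1.6714
  t11: +1.0016
  t12: +2.3900
  t13: +2.2999
  t14: +0.5376
  t15: +10.8040
  t16: -6.0203
  t17: +2.4816
  t18: +3.2501
  t19: -1.6975
  t20: +0.9435
  t21: -0.7275
  t22: -0.0169
  t23: -0.0889
  t24: +3.0270
  t25: +4.2601
  t26: -0.5283
  t27: -0.4020
  t28: +0.4593
  t29: +6.4745
  t30: +0.0036
  t31: +0.0667
  t32: +9.5756
  t33: +4.7108
  t34: +0.5991
  t35: -1.8302
  t36: -2.1887
  t37: +0.2630
  t38: +5.1095
  t39: -2.4225
  t40: +4.4285
  t41: +0.4966
  t42: +2.6087
  t43: +8.9558
  t44: +3.5792
  t45: +0.4576
  t46: +5.4058
  t47: -2.4731
Σ = +79.2015 → |volume| = 79.20

Directed edges: 141 total; 9 unmatched, e.g. (-4.99,4.96,1.06)→(-2.75,6,0.93) → open.

79.20 OPEN


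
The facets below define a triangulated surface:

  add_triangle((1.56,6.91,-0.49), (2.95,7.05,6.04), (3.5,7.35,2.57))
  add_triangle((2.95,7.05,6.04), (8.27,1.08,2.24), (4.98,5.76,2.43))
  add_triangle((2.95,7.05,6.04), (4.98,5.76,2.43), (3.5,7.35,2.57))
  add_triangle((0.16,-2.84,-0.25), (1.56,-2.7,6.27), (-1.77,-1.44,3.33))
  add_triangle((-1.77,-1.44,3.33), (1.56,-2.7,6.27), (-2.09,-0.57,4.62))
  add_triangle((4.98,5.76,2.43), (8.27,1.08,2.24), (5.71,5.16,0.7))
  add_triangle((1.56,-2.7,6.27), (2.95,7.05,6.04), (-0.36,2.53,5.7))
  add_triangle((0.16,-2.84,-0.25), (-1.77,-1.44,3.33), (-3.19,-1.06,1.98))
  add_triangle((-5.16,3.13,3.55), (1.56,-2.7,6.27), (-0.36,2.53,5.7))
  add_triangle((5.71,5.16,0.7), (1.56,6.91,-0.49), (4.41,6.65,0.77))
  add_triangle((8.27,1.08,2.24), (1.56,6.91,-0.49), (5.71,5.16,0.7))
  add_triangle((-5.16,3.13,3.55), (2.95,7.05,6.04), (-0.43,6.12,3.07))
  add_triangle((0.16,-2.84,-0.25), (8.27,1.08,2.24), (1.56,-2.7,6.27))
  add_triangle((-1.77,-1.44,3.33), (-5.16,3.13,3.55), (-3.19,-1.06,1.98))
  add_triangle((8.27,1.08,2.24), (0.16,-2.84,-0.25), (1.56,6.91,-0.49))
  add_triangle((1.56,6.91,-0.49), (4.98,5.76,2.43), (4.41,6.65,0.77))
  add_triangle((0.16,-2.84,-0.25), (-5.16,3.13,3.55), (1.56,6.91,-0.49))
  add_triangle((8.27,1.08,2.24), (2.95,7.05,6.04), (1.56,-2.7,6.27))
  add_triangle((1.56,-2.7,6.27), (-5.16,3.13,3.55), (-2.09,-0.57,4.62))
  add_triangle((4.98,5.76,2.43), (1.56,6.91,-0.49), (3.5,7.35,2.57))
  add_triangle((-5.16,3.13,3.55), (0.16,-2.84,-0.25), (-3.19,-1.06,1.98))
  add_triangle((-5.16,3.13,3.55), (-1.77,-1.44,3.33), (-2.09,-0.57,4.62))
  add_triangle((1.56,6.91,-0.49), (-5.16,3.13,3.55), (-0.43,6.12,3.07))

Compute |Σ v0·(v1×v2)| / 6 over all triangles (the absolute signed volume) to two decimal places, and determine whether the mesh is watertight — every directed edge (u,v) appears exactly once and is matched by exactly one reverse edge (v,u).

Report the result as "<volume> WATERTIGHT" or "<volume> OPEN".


Per-triangle v0·(v1×v2)/6:
  t1: +9.0276
  t2: +26.9796
  t3: +10.0045
  t4: +8.0056
  t5: +3.8749
  t6: +12.5404
  t7: +25.4718
  t8: +3.5006
  t9: +22.8216
  t10: +2.9282
  t11: -2.2733
  t12: +19.5726
  t13: +24.2321
  t14: +5.9047
  t15: +6.3098
  t16: +4.2470
  t17: -0.4305
  t18: +74.6922
  t19: +6.8066
  t20: +7.0825
  t21: -0.1460
  t22: +3.5405
  t23: +15.8044
Σ = +290.4975 → |volume| = 290.50

Directed edges: 69 total; 9 unmatched, e.g. (1.56,6.91,-0.49)→(2.95,7.05,6.04) → open.

290.50 OPEN


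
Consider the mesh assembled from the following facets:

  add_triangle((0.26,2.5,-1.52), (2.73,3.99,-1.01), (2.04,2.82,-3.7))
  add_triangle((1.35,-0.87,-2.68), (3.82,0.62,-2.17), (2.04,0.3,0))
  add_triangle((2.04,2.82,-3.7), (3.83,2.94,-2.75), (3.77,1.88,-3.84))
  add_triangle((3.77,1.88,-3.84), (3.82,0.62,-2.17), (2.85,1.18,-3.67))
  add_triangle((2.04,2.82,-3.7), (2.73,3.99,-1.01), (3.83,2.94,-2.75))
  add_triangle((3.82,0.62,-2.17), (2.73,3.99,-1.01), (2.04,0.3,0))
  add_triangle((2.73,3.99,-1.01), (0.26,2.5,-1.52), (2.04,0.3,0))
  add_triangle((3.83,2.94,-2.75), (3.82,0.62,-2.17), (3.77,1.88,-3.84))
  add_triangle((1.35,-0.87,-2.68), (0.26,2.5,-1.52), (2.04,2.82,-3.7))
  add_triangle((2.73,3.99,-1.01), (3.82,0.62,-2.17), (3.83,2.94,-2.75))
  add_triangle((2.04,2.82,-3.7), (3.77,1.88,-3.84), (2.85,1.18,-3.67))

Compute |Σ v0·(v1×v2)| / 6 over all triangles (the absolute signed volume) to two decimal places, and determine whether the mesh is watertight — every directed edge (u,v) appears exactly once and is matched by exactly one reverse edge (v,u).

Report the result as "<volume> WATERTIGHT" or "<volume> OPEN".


Per-triangle v0·(v1×v2)/6:
  t1: +2.9457
  t2: +0.8414
  t3: +2.3538
  t4: +0.8802
  t5: +3.4636
  t6: +2.6276
  t7: -1.0092
  t8: +2.0432
  t9: +1.1438
  t10: +2.0952
  t11: +1.1147
Σ = +18.5000 → |volume| = 18.50

Directed edges: 33 total; 7 unmatched, e.g. (1.35,-0.87,-2.68)→(3.82,0.62,-2.17) → open.

18.50 OPEN


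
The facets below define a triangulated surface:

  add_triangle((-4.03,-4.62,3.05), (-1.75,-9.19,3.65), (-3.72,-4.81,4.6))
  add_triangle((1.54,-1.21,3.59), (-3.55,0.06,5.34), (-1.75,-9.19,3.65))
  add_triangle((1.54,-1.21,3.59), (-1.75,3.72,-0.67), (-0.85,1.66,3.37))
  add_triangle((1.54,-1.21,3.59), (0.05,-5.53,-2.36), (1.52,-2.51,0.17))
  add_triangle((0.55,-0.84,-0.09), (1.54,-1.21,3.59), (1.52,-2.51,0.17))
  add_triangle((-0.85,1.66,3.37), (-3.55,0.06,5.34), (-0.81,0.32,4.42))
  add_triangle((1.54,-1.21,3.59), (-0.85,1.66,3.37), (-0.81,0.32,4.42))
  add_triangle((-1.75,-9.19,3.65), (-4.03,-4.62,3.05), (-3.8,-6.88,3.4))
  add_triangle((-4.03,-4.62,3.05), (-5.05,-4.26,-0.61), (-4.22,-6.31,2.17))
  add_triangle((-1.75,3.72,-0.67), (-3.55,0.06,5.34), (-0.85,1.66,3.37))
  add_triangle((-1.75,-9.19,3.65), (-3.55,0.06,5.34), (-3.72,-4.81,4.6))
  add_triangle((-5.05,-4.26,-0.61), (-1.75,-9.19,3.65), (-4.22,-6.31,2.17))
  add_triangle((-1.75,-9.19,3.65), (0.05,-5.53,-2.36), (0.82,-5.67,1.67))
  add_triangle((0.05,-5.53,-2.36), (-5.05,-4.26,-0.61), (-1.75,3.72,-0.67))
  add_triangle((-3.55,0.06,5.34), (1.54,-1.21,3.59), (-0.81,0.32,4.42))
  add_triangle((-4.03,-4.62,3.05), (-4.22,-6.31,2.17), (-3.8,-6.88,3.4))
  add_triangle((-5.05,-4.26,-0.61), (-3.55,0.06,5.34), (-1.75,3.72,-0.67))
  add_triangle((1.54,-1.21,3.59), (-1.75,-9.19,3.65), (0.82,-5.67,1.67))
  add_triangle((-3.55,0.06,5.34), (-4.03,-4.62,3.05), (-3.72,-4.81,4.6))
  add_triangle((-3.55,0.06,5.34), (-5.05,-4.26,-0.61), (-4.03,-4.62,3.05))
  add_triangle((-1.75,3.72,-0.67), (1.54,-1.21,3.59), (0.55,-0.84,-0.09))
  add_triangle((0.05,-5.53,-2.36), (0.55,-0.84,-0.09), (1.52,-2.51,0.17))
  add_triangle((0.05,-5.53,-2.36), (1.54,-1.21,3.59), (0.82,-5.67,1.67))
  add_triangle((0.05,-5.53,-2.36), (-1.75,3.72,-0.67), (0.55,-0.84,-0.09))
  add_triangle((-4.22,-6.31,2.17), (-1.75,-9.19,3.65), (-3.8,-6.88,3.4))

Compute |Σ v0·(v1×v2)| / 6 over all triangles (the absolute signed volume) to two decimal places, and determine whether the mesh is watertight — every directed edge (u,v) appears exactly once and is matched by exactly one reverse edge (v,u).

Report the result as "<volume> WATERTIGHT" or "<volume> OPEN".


Per-triangle v0·(v1×v2)/6:
  t1: +7.7591
  t2: +31.5067
  t3: +2.3527
  t4: +3.9177
  t5: +0.1102
  t6: +2.7382
  t7: +2.0410
  t8: +1.4133
  t9: +5.4340
  t10: +7.7820
  t11: +8.3654
  t12: +8.4600
  t13: +12.2745
  t14: +12.4987
  t15: +3.3132
  t16: +2.2536
  t17: +26.4090
  t18: +10.6256
  t19: +5.9221
  t20: +15.0188
  t21: +0.4689
  t22: +0.2500
  t23: +2.8542
  t24: +0.7039
  t25: +4.3678
Σ = +178.8408 → |volume| = 178.84

Directed edges: 75 total; 3 unmatched, e.g. (-5.05,-4.26,-0.61)→(-1.75,-9.19,3.65) → open.

178.84 OPEN


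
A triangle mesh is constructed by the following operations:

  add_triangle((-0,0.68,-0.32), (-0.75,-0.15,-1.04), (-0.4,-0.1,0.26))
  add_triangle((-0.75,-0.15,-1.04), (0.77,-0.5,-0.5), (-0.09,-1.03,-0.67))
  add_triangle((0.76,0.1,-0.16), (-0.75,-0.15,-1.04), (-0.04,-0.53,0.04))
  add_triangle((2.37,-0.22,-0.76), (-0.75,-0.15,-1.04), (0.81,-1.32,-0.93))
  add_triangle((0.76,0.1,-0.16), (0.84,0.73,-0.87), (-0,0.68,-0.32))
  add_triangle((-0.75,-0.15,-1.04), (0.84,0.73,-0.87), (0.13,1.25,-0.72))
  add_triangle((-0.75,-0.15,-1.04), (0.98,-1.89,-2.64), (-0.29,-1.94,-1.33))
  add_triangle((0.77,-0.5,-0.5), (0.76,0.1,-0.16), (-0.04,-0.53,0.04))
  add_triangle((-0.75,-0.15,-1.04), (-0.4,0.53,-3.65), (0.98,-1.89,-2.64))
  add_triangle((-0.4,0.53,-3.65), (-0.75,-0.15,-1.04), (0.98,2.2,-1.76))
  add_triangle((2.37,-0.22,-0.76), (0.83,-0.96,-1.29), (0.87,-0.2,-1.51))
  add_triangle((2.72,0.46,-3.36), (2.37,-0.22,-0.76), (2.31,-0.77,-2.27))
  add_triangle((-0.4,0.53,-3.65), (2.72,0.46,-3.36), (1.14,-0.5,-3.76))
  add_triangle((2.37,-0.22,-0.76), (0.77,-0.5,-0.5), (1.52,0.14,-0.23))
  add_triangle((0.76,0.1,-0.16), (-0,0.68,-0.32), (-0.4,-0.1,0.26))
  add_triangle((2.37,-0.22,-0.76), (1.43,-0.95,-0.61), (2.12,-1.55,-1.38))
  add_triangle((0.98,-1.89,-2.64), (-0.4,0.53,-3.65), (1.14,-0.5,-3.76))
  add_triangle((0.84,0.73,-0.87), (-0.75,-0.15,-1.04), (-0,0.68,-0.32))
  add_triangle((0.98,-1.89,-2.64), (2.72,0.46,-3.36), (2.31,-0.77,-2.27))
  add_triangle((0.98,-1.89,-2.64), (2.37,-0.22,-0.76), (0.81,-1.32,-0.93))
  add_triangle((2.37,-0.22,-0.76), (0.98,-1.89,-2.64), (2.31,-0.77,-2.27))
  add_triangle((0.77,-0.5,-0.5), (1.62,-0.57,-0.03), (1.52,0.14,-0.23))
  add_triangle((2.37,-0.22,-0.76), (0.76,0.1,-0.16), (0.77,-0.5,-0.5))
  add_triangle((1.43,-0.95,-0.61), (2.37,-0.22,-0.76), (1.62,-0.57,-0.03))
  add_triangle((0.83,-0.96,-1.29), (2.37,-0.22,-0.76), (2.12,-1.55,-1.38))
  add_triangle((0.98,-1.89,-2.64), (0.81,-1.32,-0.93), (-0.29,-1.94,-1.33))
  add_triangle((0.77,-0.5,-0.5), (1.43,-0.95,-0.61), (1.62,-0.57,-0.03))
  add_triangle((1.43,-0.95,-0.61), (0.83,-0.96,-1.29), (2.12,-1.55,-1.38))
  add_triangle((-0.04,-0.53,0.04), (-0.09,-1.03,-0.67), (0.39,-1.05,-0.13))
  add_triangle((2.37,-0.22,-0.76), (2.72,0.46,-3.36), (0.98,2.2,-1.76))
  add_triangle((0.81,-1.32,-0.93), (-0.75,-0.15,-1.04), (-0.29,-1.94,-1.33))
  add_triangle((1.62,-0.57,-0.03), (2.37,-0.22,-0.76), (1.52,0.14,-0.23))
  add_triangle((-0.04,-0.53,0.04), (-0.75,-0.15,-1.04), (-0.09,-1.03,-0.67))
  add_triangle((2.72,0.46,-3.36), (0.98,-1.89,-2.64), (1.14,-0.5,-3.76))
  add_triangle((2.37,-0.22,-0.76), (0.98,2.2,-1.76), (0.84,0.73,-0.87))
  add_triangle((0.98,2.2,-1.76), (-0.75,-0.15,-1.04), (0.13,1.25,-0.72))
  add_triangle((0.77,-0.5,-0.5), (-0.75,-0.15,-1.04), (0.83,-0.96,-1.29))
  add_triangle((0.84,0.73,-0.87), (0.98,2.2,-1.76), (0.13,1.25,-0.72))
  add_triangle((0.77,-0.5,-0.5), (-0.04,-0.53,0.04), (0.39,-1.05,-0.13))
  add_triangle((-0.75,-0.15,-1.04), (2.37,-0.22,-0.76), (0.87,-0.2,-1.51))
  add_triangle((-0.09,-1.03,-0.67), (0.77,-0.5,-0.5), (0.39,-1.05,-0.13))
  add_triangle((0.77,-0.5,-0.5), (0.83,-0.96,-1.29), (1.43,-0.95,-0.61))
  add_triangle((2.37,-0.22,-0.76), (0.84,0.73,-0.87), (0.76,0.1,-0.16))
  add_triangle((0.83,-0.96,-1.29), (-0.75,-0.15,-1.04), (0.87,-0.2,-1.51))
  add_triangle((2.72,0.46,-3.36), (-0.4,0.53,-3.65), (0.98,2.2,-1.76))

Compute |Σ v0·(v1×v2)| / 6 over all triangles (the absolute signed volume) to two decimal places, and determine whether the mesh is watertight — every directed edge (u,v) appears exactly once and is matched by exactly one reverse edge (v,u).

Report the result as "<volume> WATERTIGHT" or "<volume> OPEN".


Per-triangle v0·(v1×v2)/6:
  t1: +0.0684
  t2: +0.1537
  t3: -0.0798
  t4: -0.5715
  t5: +0.0346
  t6: -0.2481
  t7: +0.6988
  t8: +0.0249
  t9: +1.1120
  t10: +0.5376
  t11: +0.3811
  t12: +0.9763
  t13: +1.9387
  t14: -0.0155
  t15: +0.0132
  t16: +0.1451
  t17: +1.3387
  t18: +0.1505
  t19: +1.2959
  t20: +0.6673
  t21: +0.5763
  t22: -0.1010
  t23: -0.0029
  t24: +0.1831
  t25: +0.3031
  t26: +0.4276
  t27: -0.0225
  t28: +0.0147
  t29: +0.0312
  t30: +1.8444
  t31: -0.3111
  t32: +0.0970
  t33: +0.0477
  t34: +1.7428
  t35: -0.0821
  t36: +0.2517
  t37: -0.0211
  t38: +0.0081
  t39: -0.0074
  t40: -0.0465
  t41: +0.0917
  t42: -0.0193
  t43: +0.0672
  t44: +0.2682
  t45: +3.6729
Σ = +17.6358 → |volume| = 17.64

Directed edges: 135 total; 3 unmatched, e.g. (-0.75,-0.15,-1.04)→(-0.4,-0.1,0.26) → open.

17.64 OPEN


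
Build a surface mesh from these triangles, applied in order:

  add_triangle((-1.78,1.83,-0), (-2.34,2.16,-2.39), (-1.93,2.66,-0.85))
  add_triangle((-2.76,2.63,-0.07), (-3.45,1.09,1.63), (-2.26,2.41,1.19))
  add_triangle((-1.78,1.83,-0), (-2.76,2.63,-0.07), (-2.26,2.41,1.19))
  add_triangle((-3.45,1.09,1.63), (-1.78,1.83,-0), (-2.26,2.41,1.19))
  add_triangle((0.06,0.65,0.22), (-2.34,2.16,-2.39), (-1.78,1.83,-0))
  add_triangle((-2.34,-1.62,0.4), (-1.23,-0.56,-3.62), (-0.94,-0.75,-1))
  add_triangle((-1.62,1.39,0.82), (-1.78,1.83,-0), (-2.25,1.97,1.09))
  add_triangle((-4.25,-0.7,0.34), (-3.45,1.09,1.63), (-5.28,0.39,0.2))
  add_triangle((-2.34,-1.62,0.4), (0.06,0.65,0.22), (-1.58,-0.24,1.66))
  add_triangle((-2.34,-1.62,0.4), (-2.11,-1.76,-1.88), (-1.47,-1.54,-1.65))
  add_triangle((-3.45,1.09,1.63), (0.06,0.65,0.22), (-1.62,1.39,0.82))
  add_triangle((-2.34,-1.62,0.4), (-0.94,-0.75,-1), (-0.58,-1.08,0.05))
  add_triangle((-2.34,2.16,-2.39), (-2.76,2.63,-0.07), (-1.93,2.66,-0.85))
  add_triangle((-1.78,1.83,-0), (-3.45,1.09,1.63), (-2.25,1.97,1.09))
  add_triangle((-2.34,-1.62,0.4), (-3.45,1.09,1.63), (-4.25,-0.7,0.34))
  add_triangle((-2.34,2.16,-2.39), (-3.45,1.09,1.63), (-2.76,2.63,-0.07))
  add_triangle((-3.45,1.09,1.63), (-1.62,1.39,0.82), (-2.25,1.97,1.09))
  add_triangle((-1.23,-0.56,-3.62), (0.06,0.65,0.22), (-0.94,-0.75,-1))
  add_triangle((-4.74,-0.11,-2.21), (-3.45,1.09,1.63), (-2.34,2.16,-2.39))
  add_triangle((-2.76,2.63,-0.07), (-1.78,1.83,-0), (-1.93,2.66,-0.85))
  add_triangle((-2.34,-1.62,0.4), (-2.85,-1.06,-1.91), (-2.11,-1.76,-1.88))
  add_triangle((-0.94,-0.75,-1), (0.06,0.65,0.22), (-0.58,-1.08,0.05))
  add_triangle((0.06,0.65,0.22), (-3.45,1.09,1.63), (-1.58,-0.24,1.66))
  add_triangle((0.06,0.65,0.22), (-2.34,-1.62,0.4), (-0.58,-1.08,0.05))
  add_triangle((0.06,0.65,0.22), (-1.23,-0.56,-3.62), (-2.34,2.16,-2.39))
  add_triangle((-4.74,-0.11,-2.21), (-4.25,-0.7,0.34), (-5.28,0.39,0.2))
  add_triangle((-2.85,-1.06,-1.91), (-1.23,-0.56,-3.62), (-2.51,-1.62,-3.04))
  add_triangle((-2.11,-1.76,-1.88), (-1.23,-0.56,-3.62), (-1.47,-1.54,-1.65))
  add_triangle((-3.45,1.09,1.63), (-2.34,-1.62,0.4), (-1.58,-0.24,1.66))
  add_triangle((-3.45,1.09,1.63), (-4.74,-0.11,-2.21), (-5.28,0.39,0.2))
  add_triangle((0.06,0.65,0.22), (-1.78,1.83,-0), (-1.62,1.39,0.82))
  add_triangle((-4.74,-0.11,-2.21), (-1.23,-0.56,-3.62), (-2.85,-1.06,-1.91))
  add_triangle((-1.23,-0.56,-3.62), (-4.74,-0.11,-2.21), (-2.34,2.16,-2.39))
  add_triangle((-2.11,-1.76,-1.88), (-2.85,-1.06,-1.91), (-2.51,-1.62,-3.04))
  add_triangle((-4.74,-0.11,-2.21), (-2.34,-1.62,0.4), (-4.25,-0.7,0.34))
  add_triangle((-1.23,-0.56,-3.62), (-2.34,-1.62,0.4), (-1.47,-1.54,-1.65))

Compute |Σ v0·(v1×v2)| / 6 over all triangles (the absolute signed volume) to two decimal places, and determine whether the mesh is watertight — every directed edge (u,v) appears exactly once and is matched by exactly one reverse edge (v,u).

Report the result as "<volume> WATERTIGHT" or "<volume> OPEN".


32.80 OPEN

Per-triangle v0·(v1×v2)/6:
  t1: -0.5411
  t2: +1.4635
  t3: +0.0715
  t4: -0.9092
  t5: +0.4886
  t6: +0.2802
  t7: -0.0056
  t8: +1.4693
  t9: -0.2532
  t10: +0.2345
  t11: +0.1044
  t12: +0.3052
  t13: +0.9058
  t14: +0.6285
  t15: +1.4340
  t16: +2.4111
  t17: +0.0259
  t18: -0.2284
  t19: +6.8659
  t20: +0.0664
  t21: +1.0777
  t22: -0.0780
  t23: +0.4569
  t24: +0.0493
  t25: +0.5453
  t26: +2.2046
  t27: +0.8455
  t28: +0.3343
  t29: +1.5392
  t30: +1.1491
  t31: +0.1911
  t32: +2.1480
  t33: +5.8747
  t34: +0.4771
  t35: +2.1632
  t36: -0.9964
Σ = +32.7987 → |volume| = 32.80

Directed edges: 108 total; 6 unmatched, e.g. (-2.34,-1.62,0.4)→(-2.85,-1.06,-1.91) → open.


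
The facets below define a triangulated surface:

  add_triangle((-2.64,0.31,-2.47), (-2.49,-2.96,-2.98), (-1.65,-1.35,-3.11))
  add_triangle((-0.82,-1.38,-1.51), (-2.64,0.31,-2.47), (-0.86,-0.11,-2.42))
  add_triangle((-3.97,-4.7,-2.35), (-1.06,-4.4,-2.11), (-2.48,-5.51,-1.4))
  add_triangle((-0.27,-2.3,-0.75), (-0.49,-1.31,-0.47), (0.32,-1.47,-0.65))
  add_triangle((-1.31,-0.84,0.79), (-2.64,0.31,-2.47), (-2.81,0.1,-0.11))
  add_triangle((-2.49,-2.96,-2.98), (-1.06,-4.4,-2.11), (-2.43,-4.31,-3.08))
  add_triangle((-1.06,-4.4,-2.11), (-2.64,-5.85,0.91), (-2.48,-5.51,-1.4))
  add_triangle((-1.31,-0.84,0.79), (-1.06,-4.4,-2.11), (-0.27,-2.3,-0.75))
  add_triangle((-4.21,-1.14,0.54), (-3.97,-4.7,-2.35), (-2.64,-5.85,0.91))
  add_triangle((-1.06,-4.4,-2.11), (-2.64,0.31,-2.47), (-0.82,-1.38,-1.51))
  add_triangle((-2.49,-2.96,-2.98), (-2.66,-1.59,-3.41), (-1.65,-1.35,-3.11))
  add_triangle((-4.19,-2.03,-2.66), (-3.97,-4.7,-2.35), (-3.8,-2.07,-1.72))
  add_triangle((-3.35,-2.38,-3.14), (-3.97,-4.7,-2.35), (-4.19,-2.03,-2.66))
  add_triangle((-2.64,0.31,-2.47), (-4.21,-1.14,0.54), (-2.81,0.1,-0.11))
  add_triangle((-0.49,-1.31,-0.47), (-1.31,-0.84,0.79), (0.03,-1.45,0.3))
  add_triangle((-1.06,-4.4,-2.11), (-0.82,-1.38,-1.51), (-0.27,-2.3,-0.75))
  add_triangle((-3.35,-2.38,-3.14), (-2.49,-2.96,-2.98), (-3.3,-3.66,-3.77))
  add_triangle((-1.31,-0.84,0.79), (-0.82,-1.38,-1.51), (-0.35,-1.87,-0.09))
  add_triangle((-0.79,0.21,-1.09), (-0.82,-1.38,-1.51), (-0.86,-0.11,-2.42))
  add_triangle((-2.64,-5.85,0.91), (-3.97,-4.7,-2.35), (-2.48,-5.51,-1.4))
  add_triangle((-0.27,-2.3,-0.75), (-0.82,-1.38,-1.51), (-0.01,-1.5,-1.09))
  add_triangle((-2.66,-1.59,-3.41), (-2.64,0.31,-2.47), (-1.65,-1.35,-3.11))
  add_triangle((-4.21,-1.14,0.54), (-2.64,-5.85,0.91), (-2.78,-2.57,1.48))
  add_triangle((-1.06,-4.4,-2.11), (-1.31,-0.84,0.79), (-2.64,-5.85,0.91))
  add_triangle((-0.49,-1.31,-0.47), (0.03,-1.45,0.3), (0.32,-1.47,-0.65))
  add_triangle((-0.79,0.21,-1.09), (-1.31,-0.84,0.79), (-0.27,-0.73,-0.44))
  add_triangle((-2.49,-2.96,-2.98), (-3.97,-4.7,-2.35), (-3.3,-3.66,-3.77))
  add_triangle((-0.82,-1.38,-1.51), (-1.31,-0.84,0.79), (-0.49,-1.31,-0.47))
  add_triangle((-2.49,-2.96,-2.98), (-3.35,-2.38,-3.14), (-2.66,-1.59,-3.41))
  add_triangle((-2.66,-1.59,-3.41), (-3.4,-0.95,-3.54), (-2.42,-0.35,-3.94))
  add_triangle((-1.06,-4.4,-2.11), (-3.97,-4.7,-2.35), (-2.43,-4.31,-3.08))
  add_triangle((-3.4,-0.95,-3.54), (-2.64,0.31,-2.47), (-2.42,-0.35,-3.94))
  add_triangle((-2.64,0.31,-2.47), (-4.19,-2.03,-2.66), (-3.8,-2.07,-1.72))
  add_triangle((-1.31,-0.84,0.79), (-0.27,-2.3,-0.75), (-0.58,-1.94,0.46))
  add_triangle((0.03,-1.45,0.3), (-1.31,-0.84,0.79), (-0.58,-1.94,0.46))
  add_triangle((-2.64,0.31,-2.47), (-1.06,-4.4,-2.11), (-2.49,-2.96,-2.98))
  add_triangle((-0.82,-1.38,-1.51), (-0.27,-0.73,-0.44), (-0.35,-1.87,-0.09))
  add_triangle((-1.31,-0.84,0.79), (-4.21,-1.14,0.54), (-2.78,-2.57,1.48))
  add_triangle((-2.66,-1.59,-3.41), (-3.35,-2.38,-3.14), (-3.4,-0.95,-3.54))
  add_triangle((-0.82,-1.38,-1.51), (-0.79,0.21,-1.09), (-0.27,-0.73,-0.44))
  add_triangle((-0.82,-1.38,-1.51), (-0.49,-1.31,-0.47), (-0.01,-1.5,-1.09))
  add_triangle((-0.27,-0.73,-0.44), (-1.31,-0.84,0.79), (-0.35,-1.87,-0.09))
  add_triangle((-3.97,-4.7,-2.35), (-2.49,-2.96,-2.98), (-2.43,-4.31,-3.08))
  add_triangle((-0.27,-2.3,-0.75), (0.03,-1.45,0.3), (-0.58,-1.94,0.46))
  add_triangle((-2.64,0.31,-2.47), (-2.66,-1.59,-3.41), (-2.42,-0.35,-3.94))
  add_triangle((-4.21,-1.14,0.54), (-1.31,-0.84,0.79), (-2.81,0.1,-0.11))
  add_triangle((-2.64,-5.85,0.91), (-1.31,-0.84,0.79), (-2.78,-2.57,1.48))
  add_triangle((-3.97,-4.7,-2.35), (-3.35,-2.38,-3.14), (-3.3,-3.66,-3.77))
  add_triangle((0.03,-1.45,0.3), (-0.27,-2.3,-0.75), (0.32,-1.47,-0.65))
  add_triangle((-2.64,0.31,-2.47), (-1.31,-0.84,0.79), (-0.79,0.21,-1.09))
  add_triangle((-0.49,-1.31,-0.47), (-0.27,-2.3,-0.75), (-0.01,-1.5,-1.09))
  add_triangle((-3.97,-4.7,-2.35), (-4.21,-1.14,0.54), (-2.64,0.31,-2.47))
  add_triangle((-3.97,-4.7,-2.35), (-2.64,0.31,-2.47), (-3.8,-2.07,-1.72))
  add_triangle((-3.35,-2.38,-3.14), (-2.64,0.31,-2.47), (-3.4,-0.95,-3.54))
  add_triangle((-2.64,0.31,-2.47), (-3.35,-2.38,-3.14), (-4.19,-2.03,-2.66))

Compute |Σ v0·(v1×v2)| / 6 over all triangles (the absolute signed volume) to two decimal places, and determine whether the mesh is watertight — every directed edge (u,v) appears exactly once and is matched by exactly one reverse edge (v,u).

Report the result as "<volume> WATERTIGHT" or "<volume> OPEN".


45.34 OPEN

Per-triangle v0·(v1×v2)/6:
  t1: -1.7996
  t2: +0.9803
  t3: +2.6665
  t4: +0.0301
  t5: -0.8976
  t6: +0.2724
  t7: +2.0192
  t8: +0.5352
  t9: +11.7555
  t10: +0.7524
  t11: +0.6832
  t12: +1.3153
  t13: +2.0548
  t14: +1.3583
  t15: -0.3147
  t16: +0.0505
  t17: +0.0245
  t18: +0.6640
  t19: -0.2426
  t20: +4.0887
  t21: +0.2190
  t22: +0.6852
  t23: +3.3193
  t24: -1.9413
  t25: -0.1711
  t26: -0.2848
  t27: +0.2605
  t28: -0.2930
  t29: +0.7178
  t30: +0.7999
  t31: +2.0103
  t32: +0.8947
  t33: +0.6414
  t34: +0.3637
  t35: +0.0735
  t36: +0.3056
  t37: +0.0109
  t38: +0.4105
  t39: +0.6910
  t40: -0.0258
  t41: -0.1587
  t42: -0.1800
  t43: +1.4150
  t44: +0.1882
  t45: -1.1457
  t46: +0.2155
  t47: +0.0611
  t48: +1.7174
  t49: +0.1590
  t50: -0.0495
  t51: -0.0802
  t52: +9.1999
  t53: -2.6613
  t54: +0.4346
  t55: +1.5441
Σ = +45.3434 → |volume| = 45.34

Directed edges: 165 total; 3 unmatched, e.g. (-2.64,0.31,-2.47)→(-0.86,-0.11,-2.42) → open.
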